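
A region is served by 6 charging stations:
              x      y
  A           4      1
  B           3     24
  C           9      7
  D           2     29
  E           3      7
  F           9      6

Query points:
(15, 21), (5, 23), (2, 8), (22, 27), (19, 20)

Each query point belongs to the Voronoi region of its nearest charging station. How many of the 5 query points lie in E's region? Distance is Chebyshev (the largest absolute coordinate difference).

1

(15, 21) — d to each: A:20, B:12, C:14, D:13, E:14, F:15 → nearest is B
(5, 23) — d to each: A:22, B:2, C:16, D:6, E:16, F:17 → nearest is B
(2, 8) — d to each: A:7, B:16, C:7, D:21, E:1, F:7 → nearest is E
(22, 27) — d to each: A:26, B:19, C:20, D:20, E:20, F:21 → nearest is B
(19, 20) — d to each: A:19, B:16, C:13, D:17, E:16, F:14 → nearest is C
1 of the 5 points has E as nearest.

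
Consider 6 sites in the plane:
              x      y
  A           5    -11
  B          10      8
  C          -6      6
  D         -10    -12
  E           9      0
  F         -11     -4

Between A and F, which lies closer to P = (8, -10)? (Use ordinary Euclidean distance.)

A

Compare squared distances:
|PA|² = (8−5)² + (-10−(-11))² = 9 + 1 = 10
|PF|² = (8−(-11))² + (-10−(-4))² = 361 + 36 = 397
10 < 397, so A is closer.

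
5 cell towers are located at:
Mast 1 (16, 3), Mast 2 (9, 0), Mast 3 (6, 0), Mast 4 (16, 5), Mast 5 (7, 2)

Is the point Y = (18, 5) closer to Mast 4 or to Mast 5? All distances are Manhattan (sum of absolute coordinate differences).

d(Y, Mast 4) = |18−16| + |5−5| = 2 + 0 = 2
d(Y, Mast 5) = |18−7| + |5−2| = 11 + 3 = 14
2 < 14, so Mast 4 is closer.

Mast 4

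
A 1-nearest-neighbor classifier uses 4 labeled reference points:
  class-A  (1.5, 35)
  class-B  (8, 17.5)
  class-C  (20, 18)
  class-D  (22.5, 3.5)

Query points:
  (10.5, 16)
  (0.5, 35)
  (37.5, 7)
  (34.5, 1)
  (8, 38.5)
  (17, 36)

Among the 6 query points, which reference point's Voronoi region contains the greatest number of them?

class-A

(10.5, 16) — d² to each: class-A:442, class-B:8.5, class-C:94.25, class-D:300.25 → nearest is class-B
(0.5, 35) — d² to each: class-A:1, class-B:362.5, class-C:669.25, class-D:1476.25 → nearest is class-A
(37.5, 7) — d² to each: class-A:2080, class-B:980.5, class-C:427.25, class-D:237.25 → nearest is class-D
(34.5, 1) — d² to each: class-A:2245, class-B:974.5, class-C:499.25, class-D:150.25 → nearest is class-D
(8, 38.5) — d² to each: class-A:54.5, class-B:441, class-C:564.25, class-D:1435.25 → nearest is class-A
(17, 36) — d² to each: class-A:241.25, class-B:423.25, class-C:333, class-D:1086.5 → nearest is class-A
Tally — class-A:3, class-B:1, class-D:2. class-A captures the most (3).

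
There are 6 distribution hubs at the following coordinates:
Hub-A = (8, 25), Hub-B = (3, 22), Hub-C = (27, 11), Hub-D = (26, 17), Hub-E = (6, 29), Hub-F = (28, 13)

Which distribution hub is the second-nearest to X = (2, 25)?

Hub-E

Squared Euclidean distances:
d²(X, Hub-A) = 36 + 0 = 36
d²(X, Hub-B) = 1 + 9 = 10
d²(X, Hub-C) = 625 + 196 = 821
d²(X, Hub-D) = 576 + 64 = 640
d²(X, Hub-E) = 16 + 16 = 32
d²(X, Hub-F) = 676 + 144 = 820
Sorted ascending: Hub-B, Hub-E, Hub-A, … — the second-nearest is Hub-E.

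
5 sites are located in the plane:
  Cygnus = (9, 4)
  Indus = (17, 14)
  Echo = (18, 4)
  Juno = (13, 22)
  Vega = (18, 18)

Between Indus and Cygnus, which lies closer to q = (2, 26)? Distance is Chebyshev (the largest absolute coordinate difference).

d(q, Indus) = max(15, 12) = 15
d(q, Cygnus) = max(7, 22) = 22
15 < 22, so Indus is closer.

Indus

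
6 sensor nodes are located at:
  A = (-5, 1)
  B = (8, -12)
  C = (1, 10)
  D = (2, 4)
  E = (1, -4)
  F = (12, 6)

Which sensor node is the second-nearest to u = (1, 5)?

Since √ is increasing, it suffices to compare squared distances:
|uA|² = (1−(-5))² + (5−1)² = 36 + 16 = 52
|uB|² = (1−8)² + (5−(-12))² = 49 + 289 = 338
|uC|² = (1−1)² + (5−10)² = 0 + 25 = 25
|uD|² = (1−2)² + (5−4)² = 1 + 1 = 2
|uE|² = (1−1)² + (5−(-4))² = 0 + 81 = 81
|uF|² = (1−12)² + (5−6)² = 121 + 1 = 122
Sorted ascending: D, C, A, … — the second-nearest is C.

C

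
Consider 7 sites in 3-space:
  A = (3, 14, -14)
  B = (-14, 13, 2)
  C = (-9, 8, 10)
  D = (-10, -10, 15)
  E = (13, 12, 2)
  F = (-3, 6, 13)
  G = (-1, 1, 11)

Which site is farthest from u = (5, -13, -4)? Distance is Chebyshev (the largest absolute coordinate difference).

A

d(u,A) = max(2, 27, 10) = 27
d(u,B) = max(19, 26, 6) = 26
d(u,C) = max(14, 21, 14) = 21
d(u,D) = max(15, 3, 19) = 19
d(u,E) = max(8, 25, 6) = 25
d(u,F) = max(8, 19, 17) = 19
d(u,G) = max(6, 14, 15) = 15
The largest is to A.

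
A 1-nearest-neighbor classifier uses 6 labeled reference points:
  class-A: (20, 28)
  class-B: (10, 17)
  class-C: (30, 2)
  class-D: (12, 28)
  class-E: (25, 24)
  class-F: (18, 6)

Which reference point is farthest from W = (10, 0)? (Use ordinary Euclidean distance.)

Compare squared distances (the ordering matches that of the actual distances):
d²(W, class-A) = (10−20)² + (0−28)² = 100 + 784 = 884
d²(W, class-B) = (10−10)² + (0−17)² = 0 + 289 = 289
d²(W, class-C) = (10−30)² + (0−2)² = 400 + 4 = 404
d²(W, class-D) = (10−12)² + (0−28)² = 4 + 784 = 788
d²(W, class-E) = (10−25)² + (0−24)² = 225 + 576 = 801
d²(W, class-F) = (10−18)² + (0−6)² = 64 + 36 = 100
The largest is to class-A.

class-A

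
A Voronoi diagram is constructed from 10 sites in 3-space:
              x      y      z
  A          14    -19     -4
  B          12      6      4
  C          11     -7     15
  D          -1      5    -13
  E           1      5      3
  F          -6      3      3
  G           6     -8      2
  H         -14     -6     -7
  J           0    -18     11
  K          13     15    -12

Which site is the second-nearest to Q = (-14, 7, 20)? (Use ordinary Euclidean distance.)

Squared Euclidean distances:
|QA|² = (-14−14)² + (7−(-19))² + (20−(-4))² = 784 + 676 + 576 = 2036
|QB|² = (-14−12)² + (7−6)² + (20−4)² = 676 + 1 + 256 = 933
|QC|² = (-14−11)² + (7−(-7))² + (20−15)² = 625 + 196 + 25 = 846
|QD|² = (-14−(-1))² + (7−5)² + (20−(-13))² = 169 + 4 + 1089 = 1262
|QE|² = (-14−1)² + (7−5)² + (20−3)² = 225 + 4 + 289 = 518
|QF|² = (-14−(-6))² + (7−3)² + (20−3)² = 64 + 16 + 289 = 369
|QG|² = (-14−6)² + (7−(-8))² + (20−2)² = 400 + 225 + 324 = 949
|QH|² = (-14−(-14))² + (7−(-6))² + (20−(-7))² = 0 + 169 + 729 = 898
|QJ|² = (-14−0)² + (7−(-18))² + (20−11)² = 196 + 625 + 81 = 902
|QK|² = (-14−13)² + (7−15)² + (20−(-12))² = 729 + 64 + 1024 = 1817
Sorted ascending: F, E, C, … — the second-nearest is E.

E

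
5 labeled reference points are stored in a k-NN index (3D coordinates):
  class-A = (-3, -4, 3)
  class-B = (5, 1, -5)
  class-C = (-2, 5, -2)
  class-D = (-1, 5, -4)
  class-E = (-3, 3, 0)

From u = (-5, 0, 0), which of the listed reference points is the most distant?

Squared Euclidean distances:
d²(u, class-A) = (-5−(-3))² + (0−(-4))² + (0−3)² = 4 + 16 + 9 = 29
d²(u, class-B) = (-5−5)² + (0−1)² + (0−(-5))² = 100 + 1 + 25 = 126
d²(u, class-C) = (-5−(-2))² + (0−5)² + (0−(-2))² = 9 + 25 + 4 = 38
d²(u, class-D) = (-5−(-1))² + (0−5)² + (0−(-4))² = 16 + 25 + 16 = 57
d²(u, class-E) = (-5−(-3))² + (0−3)² + (0−0)² = 4 + 9 + 0 = 13
The largest is to class-B.

class-B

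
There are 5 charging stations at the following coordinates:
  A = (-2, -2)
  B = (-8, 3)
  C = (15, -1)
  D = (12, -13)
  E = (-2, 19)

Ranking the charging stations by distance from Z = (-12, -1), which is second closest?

Since √ is increasing, it suffices to compare squared distances:
|ZA|² = (-12−(-2))² + (-1−(-2))² = 100 + 1 = 101
|ZB|² = (-12−(-8))² + (-1−3)² = 16 + 16 = 32
|ZC|² = (-12−15)² + (-1−(-1))² = 729 + 0 = 729
|ZD|² = (-12−12)² + (-1−(-13))² = 576 + 144 = 720
|ZE|² = (-12−(-2))² + (-1−19)² = 100 + 400 = 500
Sorted ascending: B, A, E, … — the second-nearest is A.

A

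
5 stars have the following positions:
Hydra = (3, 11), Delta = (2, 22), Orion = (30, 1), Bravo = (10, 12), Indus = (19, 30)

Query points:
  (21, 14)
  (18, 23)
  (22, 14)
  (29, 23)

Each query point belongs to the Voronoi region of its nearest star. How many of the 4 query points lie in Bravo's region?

(21, 14) — d² to each: Hydra:333, Delta:425, Orion:250, Bravo:125, Indus:260 → nearest is Bravo
(18, 23) — d² to each: Hydra:369, Delta:257, Orion:628, Bravo:185, Indus:50 → nearest is Indus
(22, 14) — d² to each: Hydra:370, Delta:464, Orion:233, Bravo:148, Indus:265 → nearest is Bravo
(29, 23) — d² to each: Hydra:820, Delta:730, Orion:485, Bravo:482, Indus:149 → nearest is Indus
2 of the 4 points have Bravo as nearest.

2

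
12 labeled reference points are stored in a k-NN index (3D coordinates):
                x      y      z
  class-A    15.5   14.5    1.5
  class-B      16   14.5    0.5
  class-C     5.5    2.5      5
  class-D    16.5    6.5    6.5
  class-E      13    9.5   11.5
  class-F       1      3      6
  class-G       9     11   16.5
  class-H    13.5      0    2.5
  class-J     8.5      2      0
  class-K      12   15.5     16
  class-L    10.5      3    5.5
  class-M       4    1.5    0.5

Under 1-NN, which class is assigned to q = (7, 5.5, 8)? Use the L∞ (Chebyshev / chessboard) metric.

class-C

d(q, class-A) = max(8.5, 9, 6.5) = 9
d(q, class-B) = max(9, 9, 7.5) = 9
d(q, class-C) = max(1.5, 3, 3) = 3
d(q, class-D) = max(9.5, 1, 1.5) = 9.5
d(q, class-E) = max(6, 4, 3.5) = 6
d(q, class-F) = max(6, 2.5, 2) = 6
d(q, class-G) = max(2, 5.5, 8.5) = 8.5
d(q, class-H) = max(6.5, 5.5, 5.5) = 6.5
d(q, class-J) = max(1.5, 3.5, 8) = 8
d(q, class-K) = max(5, 10, 8) = 10
d(q, class-L) = max(3.5, 2.5, 2.5) = 3.5
d(q, class-M) = max(3, 4, 7.5) = 7.5
The smallest is to class-C, so q lies in the Voronoi region of class-C.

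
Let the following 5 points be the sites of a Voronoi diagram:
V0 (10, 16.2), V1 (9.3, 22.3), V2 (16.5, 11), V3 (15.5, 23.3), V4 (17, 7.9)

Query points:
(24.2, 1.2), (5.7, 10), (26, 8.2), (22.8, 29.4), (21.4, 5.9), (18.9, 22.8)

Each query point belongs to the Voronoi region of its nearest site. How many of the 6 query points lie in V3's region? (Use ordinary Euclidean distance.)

(24.2, 1.2) — d² to each: V0:426.64, V1:667.22, V2:155.33, V3:564.1, V4:96.73 → nearest is V4
(5.7, 10) — d² to each: V0:56.93, V1:164.25, V2:117.64, V3:272.93, V4:132.1 → nearest is V0
(26, 8.2) — d² to each: V0:320, V1:477.7, V2:98.09, V3:338.26, V4:81.09 → nearest is V4
(22.8, 29.4) — d² to each: V0:338.08, V1:232.66, V2:378.25, V3:90.5, V4:495.89 → nearest is V3
(21.4, 5.9) — d² to each: V0:236.05, V1:415.37, V2:50.02, V3:337.57, V4:23.36 → nearest is V4
(18.9, 22.8) — d² to each: V0:122.77, V1:92.41, V2:145, V3:11.81, V4:225.62 → nearest is V3
2 of the 6 points have V3 as nearest.

2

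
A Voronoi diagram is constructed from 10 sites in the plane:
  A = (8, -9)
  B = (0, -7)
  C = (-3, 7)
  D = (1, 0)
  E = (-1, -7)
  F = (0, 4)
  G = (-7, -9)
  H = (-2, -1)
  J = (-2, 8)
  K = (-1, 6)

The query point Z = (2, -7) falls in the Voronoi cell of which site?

B

Squared Euclidean distances:
|ZA|² = 36 + 4 = 40
|ZB|² = 4 + 0 = 4
|ZC|² = 25 + 196 = 221
|ZD|² = 1 + 49 = 50
|ZE|² = 9 + 0 = 9
|ZF|² = 4 + 121 = 125
|ZG|² = 81 + 4 = 85
|ZH|² = 16 + 36 = 52
|ZJ|² = 16 + 225 = 241
|ZK|² = 9 + 169 = 178
The smallest is to B, so Z lies in the Voronoi region of B.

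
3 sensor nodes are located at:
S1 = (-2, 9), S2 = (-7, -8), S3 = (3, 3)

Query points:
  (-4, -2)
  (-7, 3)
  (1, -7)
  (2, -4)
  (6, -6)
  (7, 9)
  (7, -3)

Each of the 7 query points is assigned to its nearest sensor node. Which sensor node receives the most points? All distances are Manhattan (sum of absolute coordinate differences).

(-4, -2) — d to each: S1:13, S2:9, S3:12 → nearest is S2
(-7, 3) — d to each: S1:11, S2:11, S3:10 → nearest is S3
(1, -7) — d to each: S1:19, S2:9, S3:12 → nearest is S2
(2, -4) — d to each: S1:17, S2:13, S3:8 → nearest is S3
(6, -6) — d to each: S1:23, S2:15, S3:12 → nearest is S3
(7, 9) — d to each: S1:9, S2:31, S3:10 → nearest is S1
(7, -3) — d to each: S1:21, S2:19, S3:10 → nearest is S3
Tally — S1:1, S2:2, S3:4. S3 captures the most (4).

S3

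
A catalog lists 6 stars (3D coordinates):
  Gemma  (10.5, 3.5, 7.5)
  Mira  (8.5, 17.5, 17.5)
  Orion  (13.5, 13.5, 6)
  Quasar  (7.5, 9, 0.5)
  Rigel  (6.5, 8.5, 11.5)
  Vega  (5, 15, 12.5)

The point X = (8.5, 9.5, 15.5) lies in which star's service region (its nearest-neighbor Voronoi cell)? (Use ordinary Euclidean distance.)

Squared Euclidean distances:
d²(X, Gemma) = (8.5−10.5)² + (9.5−3.5)² + (15.5−7.5)² = 4 + 36 + 64 = 104
d²(X, Mira) = (8.5−8.5)² + (9.5−17.5)² + (15.5−17.5)² = 0 + 64 + 4 = 68
d²(X, Orion) = (8.5−13.5)² + (9.5−13.5)² + (15.5−6)² = 25 + 16 + 90.25 = 131.25
d²(X, Quasar) = (8.5−7.5)² + (9.5−9)² + (15.5−0.5)² = 1 + 0.25 + 225 = 226.25
d²(X, Rigel) = (8.5−6.5)² + (9.5−8.5)² + (15.5−11.5)² = 4 + 1 + 16 = 21
d²(X, Vega) = (8.5−5)² + (9.5−15)² + (15.5−12.5)² = 12.25 + 30.25 + 9 = 51.5
Minimum is at Rigel.

Rigel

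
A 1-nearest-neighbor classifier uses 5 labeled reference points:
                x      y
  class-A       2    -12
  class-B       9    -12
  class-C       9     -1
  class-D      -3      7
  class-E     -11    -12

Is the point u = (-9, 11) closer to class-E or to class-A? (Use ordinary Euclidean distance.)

class-E

Compare squared distances:
d²(u, class-E) = (-9−(-11))² + (11−(-12))² = 4 + 529 = 533
d²(u, class-A) = (-9−2)² + (11−(-12))² = 121 + 529 = 650
533 < 650, so class-E is closer.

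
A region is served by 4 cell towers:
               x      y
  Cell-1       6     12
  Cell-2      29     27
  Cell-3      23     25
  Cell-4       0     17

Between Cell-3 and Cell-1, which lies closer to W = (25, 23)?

Compare squared distances:
d²(W, Cell-3) = (25−23)² + (23−25)² = 4 + 4 = 8
d²(W, Cell-1) = (25−6)² + (23−12)² = 361 + 121 = 482
8 < 482, so Cell-3 is closer.

Cell-3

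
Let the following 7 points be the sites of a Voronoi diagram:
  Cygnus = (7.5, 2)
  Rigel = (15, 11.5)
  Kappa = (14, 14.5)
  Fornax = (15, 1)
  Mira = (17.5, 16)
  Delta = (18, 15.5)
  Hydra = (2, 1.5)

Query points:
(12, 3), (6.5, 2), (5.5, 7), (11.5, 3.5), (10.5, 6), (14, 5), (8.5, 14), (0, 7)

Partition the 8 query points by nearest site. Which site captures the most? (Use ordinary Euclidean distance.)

Cygnus

(12, 3) — d² to each: Cygnus:21.25, Rigel:81.25, Kappa:136.25, Fornax:13, Mira:199.25, Delta:192.25, Hydra:102.25 → nearest is Fornax
(6.5, 2) — d² to each: Cygnus:1, Rigel:162.5, Kappa:212.5, Fornax:73.25, Mira:317, Delta:314.5, Hydra:20.5 → nearest is Cygnus
(5.5, 7) — d² to each: Cygnus:29, Rigel:110.5, Kappa:128.5, Fornax:126.25, Mira:225, Delta:228.5, Hydra:42.5 → nearest is Cygnus
(11.5, 3.5) — d² to each: Cygnus:18.25, Rigel:76.25, Kappa:127.25, Fornax:18.5, Mira:192.25, Delta:186.25, Hydra:94.25 → nearest is Cygnus
(10.5, 6) — d² to each: Cygnus:25, Rigel:50.5, Kappa:84.5, Fornax:45.25, Mira:149, Delta:146.5, Hydra:92.5 → nearest is Cygnus
(14, 5) — d² to each: Cygnus:51.25, Rigel:43.25, Kappa:90.25, Fornax:17, Mira:133.25, Delta:126.25, Hydra:156.25 → nearest is Fornax
(8.5, 14) — d² to each: Cygnus:145, Rigel:48.5, Kappa:30.5, Fornax:211.25, Mira:85, Delta:92.5, Hydra:198.5 → nearest is Kappa
(0, 7) — d² to each: Cygnus:81.25, Rigel:245.25, Kappa:252.25, Fornax:261, Mira:387.25, Delta:396.25, Hydra:34.25 → nearest is Hydra
Tally — Cygnus:4, Kappa:1, Fornax:2, Hydra:1. Cygnus captures the most (4).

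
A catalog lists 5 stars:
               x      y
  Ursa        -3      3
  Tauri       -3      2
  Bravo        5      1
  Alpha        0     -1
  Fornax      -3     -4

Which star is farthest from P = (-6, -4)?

Bravo

Squared Euclidean distances:
d²(P, Ursa) = (-6−(-3))² + (-4−3)² = 9 + 49 = 58
d²(P, Tauri) = (-6−(-3))² + (-4−2)² = 9 + 36 = 45
d²(P, Bravo) = (-6−5)² + (-4−1)² = 121 + 25 = 146
d²(P, Alpha) = (-6−0)² + (-4−(-1))² = 36 + 9 = 45
d²(P, Fornax) = (-6−(-3))² + (-4−(-4))² = 9 + 0 = 9
The largest is to Bravo.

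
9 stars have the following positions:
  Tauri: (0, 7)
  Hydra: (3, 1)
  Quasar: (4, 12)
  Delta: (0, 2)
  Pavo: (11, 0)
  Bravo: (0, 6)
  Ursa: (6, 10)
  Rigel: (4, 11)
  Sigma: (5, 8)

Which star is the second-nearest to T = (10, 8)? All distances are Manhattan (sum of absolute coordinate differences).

Ursa

d(T, Tauri) = 10 + 1 = 11
d(T, Hydra) = 7 + 7 = 14
d(T, Quasar) = 6 + 4 = 10
d(T, Delta) = 10 + 6 = 16
d(T, Pavo) = 1 + 8 = 9
d(T, Bravo) = 10 + 2 = 12
d(T, Ursa) = 4 + 2 = 6
d(T, Rigel) = 6 + 3 = 9
d(T, Sigma) = 5 + 0 = 5
Sorted ascending: Sigma, Ursa, Pavo, … — the second-nearest is Ursa.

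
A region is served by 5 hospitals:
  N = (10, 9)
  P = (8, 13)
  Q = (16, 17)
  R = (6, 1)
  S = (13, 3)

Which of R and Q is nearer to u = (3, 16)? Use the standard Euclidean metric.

Compare squared distances:
|uR|² = (3−6)² + (16−1)² = 9 + 225 = 234
|uQ|² = (3−16)² + (16−17)² = 169 + 1 = 170
234 > 170, so Q is closer.

Q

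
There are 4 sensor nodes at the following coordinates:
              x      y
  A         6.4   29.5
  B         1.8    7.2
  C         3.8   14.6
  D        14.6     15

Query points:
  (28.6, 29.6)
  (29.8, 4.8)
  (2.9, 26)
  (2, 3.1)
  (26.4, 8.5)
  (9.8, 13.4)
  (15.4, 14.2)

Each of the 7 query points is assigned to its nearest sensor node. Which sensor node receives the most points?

D

(28.6, 29.6) — d² to each: A:492.85, B:1220, C:840.04, D:409.16 → nearest is D
(29.8, 4.8) — d² to each: A:1157.65, B:789.76, C:772.04, D:335.08 → nearest is D
(2.9, 26) — d² to each: A:24.5, B:354.65, C:130.77, D:257.89 → nearest is A
(2, 3.1) — d² to each: A:716.32, B:16.85, C:135.49, D:300.37 → nearest is B
(26.4, 8.5) — d² to each: A:841, B:606.85, C:547.97, D:181.49 → nearest is D
(9.8, 13.4) — d² to each: A:270.77, B:102.44, C:37.44, D:25.6 → nearest is D
(15.4, 14.2) — d² to each: A:315.09, B:233.96, C:134.72, D:1.28 → nearest is D
Tally — A:1, B:1, D:5. D captures the most (5).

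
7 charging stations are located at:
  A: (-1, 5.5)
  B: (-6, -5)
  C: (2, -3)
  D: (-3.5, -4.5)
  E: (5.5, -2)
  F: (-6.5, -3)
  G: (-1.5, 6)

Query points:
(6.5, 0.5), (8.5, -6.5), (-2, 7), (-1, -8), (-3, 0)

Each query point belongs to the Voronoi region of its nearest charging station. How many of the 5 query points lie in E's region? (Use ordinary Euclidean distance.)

2

(6.5, 0.5) — d² to each: A:81.25, B:186.5, C:32.5, D:125, E:7.25, F:181.25, G:94.25 → nearest is E
(8.5, -6.5) — d² to each: A:234.25, B:212.5, C:54.5, D:148, E:29.25, F:237.25, G:256.25 → nearest is E
(-2, 7) — d² to each: A:3.25, B:160, C:116, D:134.5, E:137.25, F:120.25, G:1.25 → nearest is G
(-1, -8) — d² to each: A:182.25, B:34, C:34, D:18.5, E:78.25, F:55.25, G:196.25 → nearest is D
(-3, 0) — d² to each: A:34.25, B:34, C:34, D:20.5, E:76.25, F:21.25, G:38.25 → nearest is D
2 of the 5 points have E as nearest.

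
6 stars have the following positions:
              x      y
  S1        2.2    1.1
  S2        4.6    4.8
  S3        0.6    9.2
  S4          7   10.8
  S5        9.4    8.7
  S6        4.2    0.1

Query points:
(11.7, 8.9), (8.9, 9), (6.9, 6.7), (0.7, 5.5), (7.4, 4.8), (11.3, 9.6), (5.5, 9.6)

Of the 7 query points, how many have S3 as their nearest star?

1

(11.7, 8.9) — d² to each: S1:151.09, S2:67.22, S3:123.3, S4:25.7, S5:5.33, S6:133.69 → nearest is S5
(8.9, 9) — d² to each: S1:107.3, S2:36.13, S3:68.93, S4:6.85, S5:0.34, S6:101.3 → nearest is S5
(6.9, 6.7) — d² to each: S1:53.45, S2:8.9, S3:45.94, S4:16.82, S5:10.25, S6:50.85 → nearest is S2
(0.7, 5.5) — d² to each: S1:21.61, S2:15.7, S3:13.7, S4:67.78, S5:85.93, S6:41.41 → nearest is S3
(7.4, 4.8) — d² to each: S1:40.73, S2:7.84, S3:65.6, S4:36.16, S5:19.21, S6:32.33 → nearest is S2
(11.3, 9.6) — d² to each: S1:155.06, S2:67.93, S3:114.65, S4:19.93, S5:4.42, S6:140.66 → nearest is S5
(5.5, 9.6) — d² to each: S1:83.14, S2:23.85, S3:24.17, S4:3.69, S5:16.02, S6:91.94 → nearest is S4
1 of the 7 points has S3 as nearest.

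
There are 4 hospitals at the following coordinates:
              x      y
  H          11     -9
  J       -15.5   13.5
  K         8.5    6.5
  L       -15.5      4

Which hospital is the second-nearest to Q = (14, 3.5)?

H

Compare squared distances (the ordering matches that of the actual distances):
|QH|² = (14−11)² + (3.5−(-9))² = 9 + 156.25 = 165.25
|QJ|² = (14−(-15.5))² + (3.5−13.5)² = 870.25 + 100 = 970.25
|QK|² = (14−8.5)² + (3.5−6.5)² = 30.25 + 9 = 39.25
|QL|² = (14−(-15.5))² + (3.5−4)² = 870.25 + 0.25 = 870.5
Sorted ascending: K, H, L, … — the second-nearest is H.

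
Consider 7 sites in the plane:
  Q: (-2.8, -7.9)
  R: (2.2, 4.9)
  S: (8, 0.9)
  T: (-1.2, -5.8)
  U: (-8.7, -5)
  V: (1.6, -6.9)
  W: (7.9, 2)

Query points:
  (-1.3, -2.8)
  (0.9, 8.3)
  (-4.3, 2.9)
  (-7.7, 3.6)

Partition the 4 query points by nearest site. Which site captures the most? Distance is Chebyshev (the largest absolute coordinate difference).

(-1.3, -2.8) — d to each: Q:5.1, R:7.7, S:9.3, T:3, U:7.4, V:4.1, W:9.2 → nearest is T
(0.9, 8.3) — d to each: Q:16.2, R:3.4, S:7.4, T:14.1, U:13.3, V:15.2, W:7 → nearest is R
(-4.3, 2.9) — d to each: Q:10.8, R:6.5, S:12.3, T:8.7, U:7.9, V:9.8, W:12.2 → nearest is R
(-7.7, 3.6) — d to each: Q:11.5, R:9.9, S:15.7, T:9.4, U:8.6, V:10.5, W:15.6 → nearest is U
Tally — R:2, T:1, U:1. R captures the most (2).

R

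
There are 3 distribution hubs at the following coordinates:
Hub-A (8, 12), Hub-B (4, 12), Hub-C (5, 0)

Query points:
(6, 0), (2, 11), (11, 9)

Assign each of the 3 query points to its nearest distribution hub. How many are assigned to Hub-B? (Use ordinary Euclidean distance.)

(6, 0) — d² to each: Hub-A:148, Hub-B:148, Hub-C:1 → nearest is Hub-C
(2, 11) — d² to each: Hub-A:37, Hub-B:5, Hub-C:130 → nearest is Hub-B
(11, 9) — d² to each: Hub-A:18, Hub-B:58, Hub-C:117 → nearest is Hub-A
1 of the 3 points has Hub-B as nearest.

1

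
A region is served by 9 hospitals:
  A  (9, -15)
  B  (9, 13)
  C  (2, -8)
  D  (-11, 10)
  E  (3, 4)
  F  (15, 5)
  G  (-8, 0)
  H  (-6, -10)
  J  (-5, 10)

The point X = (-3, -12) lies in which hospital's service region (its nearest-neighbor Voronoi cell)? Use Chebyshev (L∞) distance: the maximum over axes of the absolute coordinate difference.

H

d(X,A) = max(12, 3) = 12
d(X,B) = max(12, 25) = 25
d(X,C) = max(5, 4) = 5
d(X,D) = max(8, 22) = 22
d(X,E) = max(6, 16) = 16
d(X,F) = max(18, 17) = 18
d(X,G) = max(5, 12) = 12
d(X,H) = max(3, 2) = 3
d(X,J) = max(2, 22) = 22
H is nearest.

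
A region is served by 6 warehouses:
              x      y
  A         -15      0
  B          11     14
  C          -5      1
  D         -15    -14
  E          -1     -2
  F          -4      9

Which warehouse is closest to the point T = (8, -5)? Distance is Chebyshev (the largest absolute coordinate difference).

d(T,A) = max(23, 5) = 23
d(T,B) = max(3, 19) = 19
d(T,C) = max(13, 6) = 13
d(T,D) = max(23, 9) = 23
d(T,E) = max(9, 3) = 9
d(T,F) = max(12, 14) = 14
E is nearest.

E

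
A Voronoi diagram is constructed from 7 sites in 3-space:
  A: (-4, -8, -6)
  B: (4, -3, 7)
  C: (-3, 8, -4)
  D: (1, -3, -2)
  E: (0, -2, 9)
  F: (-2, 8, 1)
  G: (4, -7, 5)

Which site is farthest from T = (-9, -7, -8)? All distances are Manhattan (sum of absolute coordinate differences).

d(T,A) = |-9−(-4)| + |-7−(-8)| + |-8−(-6)| = 5 + 1 + 2 = 8
d(T,B) = |-9−4| + |-7−(-3)| + |-8−7| = 13 + 4 + 15 = 32
d(T,C) = |-9−(-3)| + |-7−8| + |-8−(-4)| = 6 + 15 + 4 = 25
d(T,D) = |-9−1| + |-7−(-3)| + |-8−(-2)| = 10 + 4 + 6 = 20
d(T,E) = |-9−0| + |-7−(-2)| + |-8−9| = 9 + 5 + 17 = 31
d(T,F) = |-9−(-2)| + |-7−8| + |-8−1| = 7 + 15 + 9 = 31
d(T,G) = |-9−4| + |-7−(-7)| + |-8−5| = 13 + 0 + 13 = 26
The largest is to B.

B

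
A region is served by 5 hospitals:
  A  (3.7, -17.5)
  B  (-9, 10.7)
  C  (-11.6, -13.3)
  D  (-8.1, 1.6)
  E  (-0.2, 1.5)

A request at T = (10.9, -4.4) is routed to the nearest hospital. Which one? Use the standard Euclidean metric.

E

Squared Euclidean distances:
|TA|² = (10.9−3.7)² + (-4.4−(-17.5))² = 51.84 + 171.61 = 223.45
|TB|² = (10.9−(-9))² + (-4.4−10.7)² = 396.01 + 228.01 = 624.02
|TC|² = (10.9−(-11.6))² + (-4.4−(-13.3))² = 506.25 + 79.21 = 585.46
|TD|² = (10.9−(-8.1))² + (-4.4−1.6)² = 361 + 36 = 397
|TE|² = (10.9−(-0.2))² + (-4.4−1.5)² = 123.21 + 34.81 = 158.02
E is nearest.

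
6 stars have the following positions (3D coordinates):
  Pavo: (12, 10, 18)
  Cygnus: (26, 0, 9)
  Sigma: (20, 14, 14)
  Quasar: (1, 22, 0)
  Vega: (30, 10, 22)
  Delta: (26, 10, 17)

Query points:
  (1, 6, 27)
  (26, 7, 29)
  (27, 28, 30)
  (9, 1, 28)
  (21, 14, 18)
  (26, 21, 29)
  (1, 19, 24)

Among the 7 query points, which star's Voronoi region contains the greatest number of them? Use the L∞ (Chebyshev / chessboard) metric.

Pavo

(1, 6, 27) — d to each: Pavo:11, Cygnus:25, Sigma:19, Quasar:27, Vega:29, Delta:25 → nearest is Pavo
(26, 7, 29) — d to each: Pavo:14, Cygnus:20, Sigma:15, Quasar:29, Vega:7, Delta:12 → nearest is Vega
(27, 28, 30) — d to each: Pavo:18, Cygnus:28, Sigma:16, Quasar:30, Vega:18, Delta:18 → nearest is Sigma
(9, 1, 28) — d to each: Pavo:10, Cygnus:19, Sigma:14, Quasar:28, Vega:21, Delta:17 → nearest is Pavo
(21, 14, 18) — d to each: Pavo:9, Cygnus:14, Sigma:4, Quasar:20, Vega:9, Delta:5 → nearest is Sigma
(26, 21, 29) — d to each: Pavo:14, Cygnus:21, Sigma:15, Quasar:29, Vega:11, Delta:12 → nearest is Vega
(1, 19, 24) — d to each: Pavo:11, Cygnus:25, Sigma:19, Quasar:24, Vega:29, Delta:25 → nearest is Pavo
Tally — Pavo:3, Sigma:2, Vega:2. Pavo captures the most (3).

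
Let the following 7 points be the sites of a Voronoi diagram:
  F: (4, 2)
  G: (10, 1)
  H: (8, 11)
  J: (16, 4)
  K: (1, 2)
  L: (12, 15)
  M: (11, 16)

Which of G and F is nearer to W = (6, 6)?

Compare squared distances:
|WG|² = (6−10)² + (6−1)² = 16 + 25 = 41
|WF|² = (6−4)² + (6−2)² = 4 + 16 = 20
41 > 20, so F is closer.

F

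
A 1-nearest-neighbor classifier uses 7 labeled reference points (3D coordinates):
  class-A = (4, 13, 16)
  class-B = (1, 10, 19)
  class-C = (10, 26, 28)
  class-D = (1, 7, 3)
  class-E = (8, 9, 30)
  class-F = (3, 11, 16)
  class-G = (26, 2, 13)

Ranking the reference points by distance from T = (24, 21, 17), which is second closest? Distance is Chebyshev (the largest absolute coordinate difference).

class-E

d(T, class-A) = max(20, 8, 1) = 20
d(T, class-B) = max(23, 11, 2) = 23
d(T, class-C) = max(14, 5, 11) = 14
d(T, class-D) = max(23, 14, 14) = 23
d(T, class-E) = max(16, 12, 13) = 16
d(T, class-F) = max(21, 10, 1) = 21
d(T, class-G) = max(2, 19, 4) = 19
Sorted ascending: class-C, class-E, class-G, … — the second-nearest is class-E.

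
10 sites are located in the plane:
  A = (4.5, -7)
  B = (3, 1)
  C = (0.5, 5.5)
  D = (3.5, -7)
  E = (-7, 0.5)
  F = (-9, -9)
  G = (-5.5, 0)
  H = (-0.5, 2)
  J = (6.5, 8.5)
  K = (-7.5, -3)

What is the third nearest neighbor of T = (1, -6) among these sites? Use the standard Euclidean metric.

Compare squared distances (the ordering matches that of the actual distances):
|TA|² = (1−4.5)² + (-6−(-7))² = 12.25 + 1 = 13.25
|TB|² = (1−3)² + (-6−1)² = 4 + 49 = 53
|TC|² = (1−0.5)² + (-6−5.5)² = 0.25 + 132.25 = 132.5
|TD|² = (1−3.5)² + (-6−(-7))² = 6.25 + 1 = 7.25
|TE|² = (1−(-7))² + (-6−0.5)² = 64 + 42.25 = 106.25
|TF|² = (1−(-9))² + (-6−(-9))² = 100 + 9 = 109
|TG|² = (1−(-5.5))² + (-6−0)² = 42.25 + 36 = 78.25
|TH|² = (1−(-0.5))² + (-6−2)² = 2.25 + 64 = 66.25
|TJ|² = (1−6.5)² + (-6−8.5)² = 30.25 + 210.25 = 240.5
|TK|² = (1−(-7.5))² + (-6−(-3))² = 72.25 + 9 = 81.25
Sorted ascending: D, A, B, H, … — the third-nearest is B.

B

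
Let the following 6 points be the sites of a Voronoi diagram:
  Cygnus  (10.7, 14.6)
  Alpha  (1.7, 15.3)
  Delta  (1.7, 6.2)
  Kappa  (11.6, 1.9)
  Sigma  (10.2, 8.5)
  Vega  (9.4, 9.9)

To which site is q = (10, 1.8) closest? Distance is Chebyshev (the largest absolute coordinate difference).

Kappa

d(q, Cygnus) = max(0.7, 12.8) = 12.8
d(q, Alpha) = max(8.3, 13.5) = 13.5
d(q, Delta) = max(8.3, 4.4) = 8.3
d(q, Kappa) = max(1.6, 0.1) = 1.6
d(q, Sigma) = max(0.2, 6.7) = 6.7
d(q, Vega) = max(0.6, 8.1) = 8.1
Minimum is at Kappa.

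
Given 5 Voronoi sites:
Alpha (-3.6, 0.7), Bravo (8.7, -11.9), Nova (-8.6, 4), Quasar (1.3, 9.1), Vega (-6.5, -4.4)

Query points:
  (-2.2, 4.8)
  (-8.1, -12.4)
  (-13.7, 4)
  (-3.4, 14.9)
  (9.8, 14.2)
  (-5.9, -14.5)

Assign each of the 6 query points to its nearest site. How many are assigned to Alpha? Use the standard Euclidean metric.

(-2.2, 4.8) — d² to each: Alpha:18.77, Bravo:397.7, Nova:41.6, Quasar:30.74, Vega:103.13 → nearest is Alpha
(-8.1, -12.4) — d² to each: Alpha:191.86, Bravo:282.49, Nova:269.21, Quasar:550.61, Vega:66.56 → nearest is Vega
(-13.7, 4) — d² to each: Alpha:112.9, Bravo:754.57, Nova:26.01, Quasar:251.01, Vega:122.4 → nearest is Nova
(-3.4, 14.9) — d² to each: Alpha:201.68, Bravo:864.65, Nova:145.85, Quasar:55.73, Vega:382.1 → nearest is Quasar
(9.8, 14.2) — d² to each: Alpha:361.81, Bravo:682.42, Nova:442.6, Quasar:98.26, Vega:611.65 → nearest is Quasar
(-5.9, -14.5) — d² to each: Alpha:236.33, Bravo:219.92, Nova:349.54, Quasar:608.8, Vega:102.37 → nearest is Vega
1 of the 6 points has Alpha as nearest.

1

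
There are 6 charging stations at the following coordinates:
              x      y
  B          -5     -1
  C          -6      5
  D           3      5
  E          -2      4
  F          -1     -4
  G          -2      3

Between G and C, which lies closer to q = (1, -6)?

Compare squared distances:
|qG|² = (1−(-2))² + (-6−3)² = 9 + 81 = 90
|qC|² = (1−(-6))² + (-6−5)² = 49 + 121 = 170
90 < 170, so G is closer.

G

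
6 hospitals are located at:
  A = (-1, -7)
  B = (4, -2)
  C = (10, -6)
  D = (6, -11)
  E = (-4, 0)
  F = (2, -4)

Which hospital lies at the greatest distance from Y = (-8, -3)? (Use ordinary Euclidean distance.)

Compare squared distances (the ordering matches that of the actual distances):
|YA|² = (-8−(-1))² + (-3−(-7))² = 49 + 16 = 65
|YB|² = (-8−4)² + (-3−(-2))² = 144 + 1 = 145
|YC|² = (-8−10)² + (-3−(-6))² = 324 + 9 = 333
|YD|² = (-8−6)² + (-3−(-11))² = 196 + 64 = 260
|YE|² = (-8−(-4))² + (-3−0)² = 16 + 9 = 25
|YF|² = (-8−2)² + (-3−(-4))² = 100 + 1 = 101
The largest is to C.

C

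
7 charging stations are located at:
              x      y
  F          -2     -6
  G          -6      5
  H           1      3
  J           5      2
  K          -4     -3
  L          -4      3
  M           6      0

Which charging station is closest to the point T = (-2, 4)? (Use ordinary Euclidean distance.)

L

Compare squared distances (the ordering matches that of the actual distances):
|TF|² = (-2−(-2))² + (4−(-6))² = 0 + 100 = 100
|TG|² = (-2−(-6))² + (4−5)² = 16 + 1 = 17
|TH|² = (-2−1)² + (4−3)² = 9 + 1 = 10
|TJ|² = (-2−5)² + (4−2)² = 49 + 4 = 53
|TK|² = (-2−(-4))² + (4−(-3))² = 4 + 49 = 53
|TL|² = (-2−(-4))² + (4−3)² = 4 + 1 = 5
|TM|² = (-2−6)² + (4−0)² = 64 + 16 = 80
The smallest is to L, so T lies in the Voronoi region of L.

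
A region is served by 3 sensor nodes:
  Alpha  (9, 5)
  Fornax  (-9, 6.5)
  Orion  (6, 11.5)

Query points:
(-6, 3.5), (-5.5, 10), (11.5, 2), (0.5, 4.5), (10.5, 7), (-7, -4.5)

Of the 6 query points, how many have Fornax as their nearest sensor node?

3

(-6, 3.5) — d² to each: Alpha:227.25, Fornax:18, Orion:208 → nearest is Fornax
(-5.5, 10) — d² to each: Alpha:235.25, Fornax:24.5, Orion:134.5 → nearest is Fornax
(11.5, 2) — d² to each: Alpha:15.25, Fornax:440.5, Orion:120.5 → nearest is Alpha
(0.5, 4.5) — d² to each: Alpha:72.5, Fornax:94.25, Orion:79.25 → nearest is Alpha
(10.5, 7) — d² to each: Alpha:6.25, Fornax:380.5, Orion:40.5 → nearest is Alpha
(-7, -4.5) — d² to each: Alpha:346.25, Fornax:125, Orion:425 → nearest is Fornax
3 of the 6 points have Fornax as nearest.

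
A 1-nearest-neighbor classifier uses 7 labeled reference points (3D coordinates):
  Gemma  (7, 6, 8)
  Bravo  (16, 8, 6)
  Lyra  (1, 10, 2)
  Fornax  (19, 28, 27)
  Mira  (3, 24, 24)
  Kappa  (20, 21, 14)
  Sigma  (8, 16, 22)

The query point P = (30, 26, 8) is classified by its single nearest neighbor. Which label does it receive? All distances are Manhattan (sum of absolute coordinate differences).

Kappa

d(P, Gemma) = |30−7| + |26−6| + |8−8| = 23 + 20 + 0 = 43
d(P, Bravo) = |30−16| + |26−8| + |8−6| = 14 + 18 + 2 = 34
d(P, Lyra) = |30−1| + |26−10| + |8−2| = 29 + 16 + 6 = 51
d(P, Fornax) = |30−19| + |26−28| + |8−27| = 11 + 2 + 19 = 32
d(P, Mira) = |30−3| + |26−24| + |8−24| = 27 + 2 + 16 = 45
d(P, Kappa) = |30−20| + |26−21| + |8−14| = 10 + 5 + 6 = 21
d(P, Sigma) = |30−8| + |26−16| + |8−22| = 22 + 10 + 14 = 46
Kappa is nearest.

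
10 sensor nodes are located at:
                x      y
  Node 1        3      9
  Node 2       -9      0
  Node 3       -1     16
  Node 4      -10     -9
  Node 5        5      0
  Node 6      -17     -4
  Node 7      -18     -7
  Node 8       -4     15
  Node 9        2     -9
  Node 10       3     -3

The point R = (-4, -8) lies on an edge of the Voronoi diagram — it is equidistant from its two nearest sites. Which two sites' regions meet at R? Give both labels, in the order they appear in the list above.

Squared distances from R to each site:
d²(R, Node 1) = (-4−3)² + (-8−9)² = 49 + 289 = 338
d²(R, Node 2) = (-4−(-9))² + (-8−0)² = 25 + 64 = 89
d²(R, Node 3) = (-4−(-1))² + (-8−16)² = 9 + 576 = 585
d²(R, Node 4) = (-4−(-10))² + (-8−(-9))² = 36 + 1 = 37
d²(R, Node 5) = (-4−5)² + (-8−0)² = 81 + 64 = 145
d²(R, Node 6) = (-4−(-17))² + (-8−(-4))² = 169 + 16 = 185
d²(R, Node 7) = (-4−(-18))² + (-8−(-7))² = 196 + 1 = 197
d²(R, Node 8) = (-4−(-4))² + (-8−15)² = 0 + 529 = 529
d²(R, Node 9) = (-4−2)² + (-8−(-9))² = 36 + 1 = 37
d²(R, Node 10) = (-4−3)² + (-8−(-3))² = 49 + 25 = 74
R is equidistant from Node 4 and Node 9 (both at squared distance 37), and every other site is strictly farther — so R lies on the Node 4–Node 9 Voronoi edge.

Node 4 and Node 9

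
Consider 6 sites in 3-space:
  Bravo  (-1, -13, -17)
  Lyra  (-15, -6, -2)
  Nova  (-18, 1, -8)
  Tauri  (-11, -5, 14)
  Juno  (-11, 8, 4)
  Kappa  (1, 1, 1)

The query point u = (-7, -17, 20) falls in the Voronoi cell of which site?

Tauri

Since √ is increasing, it suffices to compare squared distances:
d²(u, Bravo) = (-7−(-1))² + (-17−(-13))² + (20−(-17))² = 36 + 16 + 1369 = 1421
d²(u, Lyra) = (-7−(-15))² + (-17−(-6))² + (20−(-2))² = 64 + 121 + 484 = 669
d²(u, Nova) = (-7−(-18))² + (-17−1)² + (20−(-8))² = 121 + 324 + 784 = 1229
d²(u, Tauri) = (-7−(-11))² + (-17−(-5))² + (20−14)² = 16 + 144 + 36 = 196
d²(u, Juno) = (-7−(-11))² + (-17−8)² + (20−4)² = 16 + 625 + 256 = 897
d²(u, Kappa) = (-7−1)² + (-17−1)² + (20−1)² = 64 + 324 + 361 = 749
The smallest is to Tauri, so u lies in the Voronoi region of Tauri.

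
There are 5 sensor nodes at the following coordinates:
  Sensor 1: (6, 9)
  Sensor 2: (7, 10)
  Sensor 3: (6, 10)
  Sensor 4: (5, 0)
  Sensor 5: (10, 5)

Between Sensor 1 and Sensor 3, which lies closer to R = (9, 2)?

Compare squared distances:
d²(R, Sensor 1) = (9−6)² + (2−9)² = 9 + 49 = 58
d²(R, Sensor 3) = (9−6)² + (2−10)² = 9 + 64 = 73
58 < 73, so Sensor 1 is closer.

Sensor 1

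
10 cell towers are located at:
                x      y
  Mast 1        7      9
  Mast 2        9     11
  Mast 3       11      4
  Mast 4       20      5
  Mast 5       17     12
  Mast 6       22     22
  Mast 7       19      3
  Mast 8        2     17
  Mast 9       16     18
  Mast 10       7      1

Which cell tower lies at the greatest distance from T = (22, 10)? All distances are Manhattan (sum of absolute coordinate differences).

d(T, Mast 1) = 15 + 1 = 16
d(T, Mast 2) = 13 + 1 = 14
d(T, Mast 3) = 11 + 6 = 17
d(T, Mast 4) = 2 + 5 = 7
d(T, Mast 5) = 5 + 2 = 7
d(T, Mast 6) = 0 + 12 = 12
d(T, Mast 7) = 3 + 7 = 10
d(T, Mast 8) = 20 + 7 = 27
d(T, Mast 9) = 6 + 8 = 14
d(T, Mast 10) = 15 + 9 = 24
The largest is to Mast 8.

Mast 8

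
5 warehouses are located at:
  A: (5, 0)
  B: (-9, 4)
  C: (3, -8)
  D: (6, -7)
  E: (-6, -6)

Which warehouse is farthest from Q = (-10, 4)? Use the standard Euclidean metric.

D

Since √ is increasing, it suffices to compare squared distances:
|QA|² = (-10−5)² + (4−0)² = 225 + 16 = 241
|QB|² = (-10−(-9))² + (4−4)² = 1 + 0 = 1
|QC|² = (-10−3)² + (4−(-8))² = 169 + 144 = 313
|QD|² = (-10−6)² + (4−(-7))² = 256 + 121 = 377
|QE|² = (-10−(-6))² + (4−(-6))² = 16 + 100 = 116
The largest is to D.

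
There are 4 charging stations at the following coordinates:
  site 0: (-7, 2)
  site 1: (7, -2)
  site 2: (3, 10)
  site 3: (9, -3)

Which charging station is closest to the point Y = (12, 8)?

site 2

Squared Euclidean distances:
d²(Y, site 0) = (12−(-7))² + (8−2)² = 361 + 36 = 397
d²(Y, site 1) = (12−7)² + (8−(-2))² = 25 + 100 = 125
d²(Y, site 2) = (12−3)² + (8−10)² = 81 + 4 = 85
d²(Y, site 3) = (12−9)² + (8−(-3))² = 9 + 121 = 130
site 2 is nearest.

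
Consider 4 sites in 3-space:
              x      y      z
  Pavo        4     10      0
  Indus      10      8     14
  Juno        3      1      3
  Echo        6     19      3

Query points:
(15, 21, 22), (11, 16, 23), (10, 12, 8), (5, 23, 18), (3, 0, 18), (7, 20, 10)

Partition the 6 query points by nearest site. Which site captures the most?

Indus

(15, 21, 22) — d² to each: Pavo:726, Indus:258, Juno:905, Echo:446 → nearest is Indus
(11, 16, 23) — d² to each: Pavo:614, Indus:146, Juno:689, Echo:434 → nearest is Indus
(10, 12, 8) — d² to each: Pavo:104, Indus:52, Juno:195, Echo:90 → nearest is Indus
(5, 23, 18) — d² to each: Pavo:494, Indus:266, Juno:713, Echo:242 → nearest is Echo
(3, 0, 18) — d² to each: Pavo:425, Indus:129, Juno:226, Echo:595 → nearest is Indus
(7, 20, 10) — d² to each: Pavo:209, Indus:169, Juno:426, Echo:51 → nearest is Echo
Tally — Indus:4, Echo:2. Indus captures the most (4).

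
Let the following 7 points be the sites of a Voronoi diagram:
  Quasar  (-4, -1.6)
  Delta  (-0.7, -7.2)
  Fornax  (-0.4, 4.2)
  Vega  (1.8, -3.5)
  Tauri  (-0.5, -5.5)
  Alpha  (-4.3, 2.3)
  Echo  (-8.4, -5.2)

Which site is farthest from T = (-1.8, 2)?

Compare squared distances (the ordering matches that of the actual distances):
d²(T, Quasar) = 4.84 + 12.96 = 17.8
d²(T, Delta) = 1.21 + 84.64 = 85.85
d²(T, Fornax) = 1.96 + 4.84 = 6.8
d²(T, Vega) = 12.96 + 30.25 = 43.21
d²(T, Tauri) = 1.69 + 56.25 = 57.94
d²(T, Alpha) = 6.25 + 0.09 = 6.34
d²(T, Echo) = 43.56 + 51.84 = 95.4
The largest is to Echo.

Echo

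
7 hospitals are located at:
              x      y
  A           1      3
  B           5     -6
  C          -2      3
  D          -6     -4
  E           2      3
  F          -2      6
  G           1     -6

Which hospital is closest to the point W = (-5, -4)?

Compare squared distances (the ordering matches that of the actual distances):
|WA|² = (-5−1)² + (-4−3)² = 36 + 49 = 85
|WB|² = (-5−5)² + (-4−(-6))² = 100 + 4 = 104
|WC|² = (-5−(-2))² + (-4−3)² = 9 + 49 = 58
|WD|² = (-5−(-6))² + (-4−(-4))² = 1 + 0 = 1
|WE|² = (-5−2)² + (-4−3)² = 49 + 49 = 98
|WF|² = (-5−(-2))² + (-4−6)² = 9 + 100 = 109
|WG|² = (-5−1)² + (-4−(-6))² = 36 + 4 = 40
Minimum is at D.

D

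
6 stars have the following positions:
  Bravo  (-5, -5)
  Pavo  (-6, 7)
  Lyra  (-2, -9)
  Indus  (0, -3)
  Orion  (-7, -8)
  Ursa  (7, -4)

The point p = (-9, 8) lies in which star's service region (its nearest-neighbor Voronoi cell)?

Pavo

Compare squared distances (the ordering matches that of the actual distances):
d²(p, Bravo) = 16 + 169 = 185
d²(p, Pavo) = 9 + 1 = 10
d²(p, Lyra) = 49 + 289 = 338
d²(p, Indus) = 81 + 121 = 202
d²(p, Orion) = 4 + 256 = 260
d²(p, Ursa) = 256 + 144 = 400
Pavo is nearest.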